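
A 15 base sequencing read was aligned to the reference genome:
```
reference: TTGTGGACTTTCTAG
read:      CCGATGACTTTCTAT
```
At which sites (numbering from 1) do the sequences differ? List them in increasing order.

1, 2, 4, 5, 15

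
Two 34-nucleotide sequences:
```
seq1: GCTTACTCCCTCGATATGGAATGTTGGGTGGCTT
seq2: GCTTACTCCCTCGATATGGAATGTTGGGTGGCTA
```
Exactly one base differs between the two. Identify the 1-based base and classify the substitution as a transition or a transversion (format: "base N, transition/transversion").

base 34, transversion

The sequences differ only at base 34: T→A (pyrimidine→purine), a transversion.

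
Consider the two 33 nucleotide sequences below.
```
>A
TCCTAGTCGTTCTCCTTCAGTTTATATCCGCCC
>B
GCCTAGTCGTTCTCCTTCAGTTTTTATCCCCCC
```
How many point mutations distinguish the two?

The sequences differ at positions 1, 24, 30 (1-based) — 3 in total.

3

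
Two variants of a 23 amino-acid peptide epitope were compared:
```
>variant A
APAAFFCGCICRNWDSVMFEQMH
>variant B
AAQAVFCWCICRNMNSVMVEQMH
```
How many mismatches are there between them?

7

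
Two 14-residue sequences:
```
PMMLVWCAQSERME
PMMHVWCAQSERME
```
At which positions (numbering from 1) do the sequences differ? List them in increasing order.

Scanning 1-based: 4: L/H.

4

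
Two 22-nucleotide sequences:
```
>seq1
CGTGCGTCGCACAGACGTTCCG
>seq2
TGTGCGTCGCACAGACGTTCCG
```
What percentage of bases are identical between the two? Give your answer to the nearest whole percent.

95%

1 position differs (1), so 21 of 22 match: 21/22 = 95.45%.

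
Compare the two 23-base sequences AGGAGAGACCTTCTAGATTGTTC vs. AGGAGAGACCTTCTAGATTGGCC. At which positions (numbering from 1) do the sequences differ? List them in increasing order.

21, 22

Differences at position 21 (T→G), position 22 (T→C).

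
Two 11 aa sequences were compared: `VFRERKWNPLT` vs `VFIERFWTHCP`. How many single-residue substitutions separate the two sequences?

6

The sequences differ at residues 3, 6, 8, 9, 10, 11 (1-based) — 6 in total.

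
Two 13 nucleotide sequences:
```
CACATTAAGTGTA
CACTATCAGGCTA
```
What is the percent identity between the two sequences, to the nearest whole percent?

62%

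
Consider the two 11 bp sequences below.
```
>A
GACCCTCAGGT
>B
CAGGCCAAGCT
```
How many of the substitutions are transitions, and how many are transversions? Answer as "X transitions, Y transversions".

Transitions (purine↔purine or pyrimidine↔pyrimidine): 6 T→C.
Transversions (purine↔pyrimidine): 1 G→C, 3 C→G, 4 C→G, 7 C→A, 10 G→C.

1 transition, 5 transversions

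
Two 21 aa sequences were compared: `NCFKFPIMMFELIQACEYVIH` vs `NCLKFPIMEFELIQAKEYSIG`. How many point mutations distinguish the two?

5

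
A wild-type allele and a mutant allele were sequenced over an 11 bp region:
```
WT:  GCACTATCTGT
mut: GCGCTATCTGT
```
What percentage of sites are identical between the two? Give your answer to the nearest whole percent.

1 position differs (3), so 10 of 11 match: 10/11 = 90.91%.

91%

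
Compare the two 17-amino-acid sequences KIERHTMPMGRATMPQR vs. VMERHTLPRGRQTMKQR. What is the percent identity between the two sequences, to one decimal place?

64.7%

6 positions differ (1, 2, 7, 9, 12, 15), so 11 of 17 match: 11/17 = 64.71%.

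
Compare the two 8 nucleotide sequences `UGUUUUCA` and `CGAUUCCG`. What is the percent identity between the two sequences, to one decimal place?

50.0%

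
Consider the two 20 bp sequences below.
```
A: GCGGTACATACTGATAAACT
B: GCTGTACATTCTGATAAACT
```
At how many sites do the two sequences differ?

2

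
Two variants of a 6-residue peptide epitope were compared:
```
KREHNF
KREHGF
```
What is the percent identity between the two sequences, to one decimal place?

83.3%

Mismatch at position 5 (1-based): 1 of 6.
Identical positions: 5/6 = 83.33% → 83.3%.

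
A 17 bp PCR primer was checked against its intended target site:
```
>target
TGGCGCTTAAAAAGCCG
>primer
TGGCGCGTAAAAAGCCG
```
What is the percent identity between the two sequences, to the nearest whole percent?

94%

1 position differs (7), so 16 of 17 match: 16/17 = 94.12%.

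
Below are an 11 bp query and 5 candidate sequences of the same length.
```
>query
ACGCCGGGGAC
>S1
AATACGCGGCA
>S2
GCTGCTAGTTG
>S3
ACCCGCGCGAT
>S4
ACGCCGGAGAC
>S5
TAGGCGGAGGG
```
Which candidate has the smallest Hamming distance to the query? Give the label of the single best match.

Hamming distances to query — S1: 6; S2: 8; S3: 5; S4: 1; S5: 6.
Smallest is S4 with 1 mismatch.

S4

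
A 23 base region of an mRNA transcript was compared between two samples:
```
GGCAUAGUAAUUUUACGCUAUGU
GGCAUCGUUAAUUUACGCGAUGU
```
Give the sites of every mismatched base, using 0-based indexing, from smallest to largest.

5, 8, 10, 18

Differences at site 5 (A→C), site 8 (A→U), site 10 (U→A), site 18 (U→G).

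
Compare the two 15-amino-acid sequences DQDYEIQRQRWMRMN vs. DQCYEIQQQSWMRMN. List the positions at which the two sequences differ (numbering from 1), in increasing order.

Scanning 1-based: 3: D/C; 8: R/Q; 10: R/S.

3, 8, 10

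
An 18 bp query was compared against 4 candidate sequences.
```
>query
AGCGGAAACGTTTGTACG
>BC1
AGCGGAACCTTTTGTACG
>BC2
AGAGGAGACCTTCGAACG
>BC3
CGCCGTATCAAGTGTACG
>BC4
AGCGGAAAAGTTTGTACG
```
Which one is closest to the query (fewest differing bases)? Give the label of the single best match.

Hamming distances to query — BC1: 2; BC2: 5; BC3: 7; BC4: 1.
Smallest is BC4 with 1 mismatch.

BC4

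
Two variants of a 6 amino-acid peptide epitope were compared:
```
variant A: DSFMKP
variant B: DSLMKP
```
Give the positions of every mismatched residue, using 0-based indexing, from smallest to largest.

Differences at position 2 (F→L).

2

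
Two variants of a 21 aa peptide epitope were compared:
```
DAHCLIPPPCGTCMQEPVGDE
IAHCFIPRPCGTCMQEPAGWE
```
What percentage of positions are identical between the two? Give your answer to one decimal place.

Mismatches at positions 1, 5, 8, 18, 20 (1-based): 5 of 21.
Identical positions: 16/21 = 76.19% → 76.2%.

76.2%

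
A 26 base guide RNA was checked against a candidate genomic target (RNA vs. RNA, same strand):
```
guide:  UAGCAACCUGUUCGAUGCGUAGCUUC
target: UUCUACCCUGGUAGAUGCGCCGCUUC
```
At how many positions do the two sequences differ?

Comparing position by position, 8 positions differ: 2 (A/U), 3 (G/C), 4 (C/U), 6 (A/C), 11 (U/G), 13 (C/A), 20 (U/C), 21 (A/C).

8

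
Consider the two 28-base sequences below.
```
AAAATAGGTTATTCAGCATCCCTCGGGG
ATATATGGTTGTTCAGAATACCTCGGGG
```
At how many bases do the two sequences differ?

7

The sequences differ at bases 2, 4, 5, 6, 11, 17, 20 (1-based) — 7 in total.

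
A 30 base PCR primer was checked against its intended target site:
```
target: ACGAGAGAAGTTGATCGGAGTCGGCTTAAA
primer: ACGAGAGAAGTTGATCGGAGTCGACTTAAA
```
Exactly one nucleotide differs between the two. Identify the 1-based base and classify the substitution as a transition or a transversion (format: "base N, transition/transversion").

base 24, transition

The sequences differ only at base 24: G→A (purine→purine), a transition.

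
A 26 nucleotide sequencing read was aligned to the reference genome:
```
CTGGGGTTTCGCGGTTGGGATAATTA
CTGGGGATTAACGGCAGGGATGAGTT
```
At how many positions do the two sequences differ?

Comparing position by position, 8 positions differ: 7 (T/A), 10 (C/A), 11 (G/A), 15 (T/C), 16 (T/A), 22 (A/G), 24 (T/G), 26 (A/T).

8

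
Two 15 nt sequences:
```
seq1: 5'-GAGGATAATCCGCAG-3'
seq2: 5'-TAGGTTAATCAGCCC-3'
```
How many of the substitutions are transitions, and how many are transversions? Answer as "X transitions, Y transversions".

Mismatches (1-based):
position 1: G→T (purine→pyrimidine, transversion)
position 5: A→T (purine→pyrimidine, transversion)
position 11: C→A (pyrimidine→purine, transversion)
position 14: A→C (purine→pyrimidine, transversion)
position 15: G→C (purine→pyrimidine, transversion)

0 transitions, 5 transversions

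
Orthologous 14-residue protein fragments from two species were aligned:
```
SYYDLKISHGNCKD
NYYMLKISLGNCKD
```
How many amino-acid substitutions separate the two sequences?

The sequences differ at residues 1, 4, 9 (1-based) — 3 in total.

3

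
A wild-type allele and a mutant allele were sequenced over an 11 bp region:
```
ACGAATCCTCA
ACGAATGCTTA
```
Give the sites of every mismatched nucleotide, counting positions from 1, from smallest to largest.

Scanning 1-based: 7: C/G; 10: C/T.

7, 10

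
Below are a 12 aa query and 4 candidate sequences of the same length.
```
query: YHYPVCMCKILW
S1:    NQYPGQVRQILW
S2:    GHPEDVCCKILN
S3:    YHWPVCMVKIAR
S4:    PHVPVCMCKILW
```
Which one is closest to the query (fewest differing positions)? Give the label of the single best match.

Hamming distances to query — S1: 7; S2: 7; S3: 4; S4: 2.
Smallest is S4 with 2 mismatches.

S4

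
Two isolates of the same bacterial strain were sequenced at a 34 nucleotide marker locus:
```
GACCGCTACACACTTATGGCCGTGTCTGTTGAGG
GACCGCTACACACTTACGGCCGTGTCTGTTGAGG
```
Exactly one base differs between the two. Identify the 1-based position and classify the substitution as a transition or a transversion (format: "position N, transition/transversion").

The sequences differ only at position 17: T→C (pyrimidine→pyrimidine), a transition.

position 17, transition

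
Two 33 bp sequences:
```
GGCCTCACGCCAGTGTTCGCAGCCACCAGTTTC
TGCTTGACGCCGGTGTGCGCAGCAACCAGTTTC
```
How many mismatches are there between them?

6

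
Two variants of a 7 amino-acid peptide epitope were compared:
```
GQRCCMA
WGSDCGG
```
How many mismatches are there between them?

6

Comparing position by position, 6 positions differ: 1 (G/W), 2 (Q/G), 3 (R/S), 4 (C/D), 6 (M/G), 7 (A/G).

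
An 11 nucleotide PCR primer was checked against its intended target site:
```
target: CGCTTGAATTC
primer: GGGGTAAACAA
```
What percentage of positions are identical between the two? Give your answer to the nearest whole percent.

36%

Mismatches at positions 1, 3, 4, 6, 9, 10, 11 (1-based): 7 of 11.
Identical positions: 4/11 = 36.36% → 36%.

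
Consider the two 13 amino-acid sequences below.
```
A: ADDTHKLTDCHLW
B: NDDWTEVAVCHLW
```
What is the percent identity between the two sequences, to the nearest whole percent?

46%

Mismatches at positions 1, 4, 5, 6, 7, 8, 9 (1-based): 7 of 13.
Identical positions: 6/13 = 46.15% → 46%.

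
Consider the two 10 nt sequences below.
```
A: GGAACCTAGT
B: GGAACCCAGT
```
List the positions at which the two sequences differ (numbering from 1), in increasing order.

Scanning 1-based: 7: T/C.

7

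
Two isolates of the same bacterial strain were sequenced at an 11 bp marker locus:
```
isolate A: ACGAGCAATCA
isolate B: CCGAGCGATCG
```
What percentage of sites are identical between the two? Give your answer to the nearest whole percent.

73%

Mismatches at positions 1, 7, 11 (1-based): 3 of 11.
Identical positions: 8/11 = 72.73% → 73%.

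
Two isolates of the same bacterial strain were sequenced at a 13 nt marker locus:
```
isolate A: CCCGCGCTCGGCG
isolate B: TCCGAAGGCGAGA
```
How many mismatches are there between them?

8

Comparing position by position, 8 positions differ: 1 (C/T), 5 (C/A), 6 (G/A), 7 (C/G), 8 (T/G), 11 (G/A), 12 (C/G), 13 (G/A).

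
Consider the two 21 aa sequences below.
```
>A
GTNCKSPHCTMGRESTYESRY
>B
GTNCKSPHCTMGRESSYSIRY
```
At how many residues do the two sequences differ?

3

Mismatches (1-based): residue 16: T→S; residue 18: E→S; residue 19: S→I.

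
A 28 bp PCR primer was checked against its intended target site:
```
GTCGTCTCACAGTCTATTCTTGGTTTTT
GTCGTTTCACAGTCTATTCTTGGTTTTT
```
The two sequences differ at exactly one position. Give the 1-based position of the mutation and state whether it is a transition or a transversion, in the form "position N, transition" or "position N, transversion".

position 6, transition

The sequences differ only at position 6: C→T (pyrimidine→pyrimidine), a transition.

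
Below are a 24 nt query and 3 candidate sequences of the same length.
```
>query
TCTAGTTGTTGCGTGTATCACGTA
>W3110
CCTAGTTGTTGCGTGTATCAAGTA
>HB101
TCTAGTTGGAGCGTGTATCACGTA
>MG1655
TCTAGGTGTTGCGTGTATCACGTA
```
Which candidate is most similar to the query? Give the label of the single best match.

MG1655

W3110 differs at 2 positions; HB101 differs at 2 positions; MG1655 differs at 1 position. The closest is MG1655.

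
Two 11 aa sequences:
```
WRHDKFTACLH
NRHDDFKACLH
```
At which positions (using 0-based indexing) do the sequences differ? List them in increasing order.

0, 4, 6

Scanning 0-based: 0: W/N; 4: K/D; 6: T/K.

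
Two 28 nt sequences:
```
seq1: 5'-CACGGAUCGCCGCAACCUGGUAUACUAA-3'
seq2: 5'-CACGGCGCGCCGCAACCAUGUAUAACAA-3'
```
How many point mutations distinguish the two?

6

Comparing position by position, 6 positions differ: 6 (A/C), 7 (U/G), 18 (U/A), 19 (G/U), 25 (C/A), 26 (U/C).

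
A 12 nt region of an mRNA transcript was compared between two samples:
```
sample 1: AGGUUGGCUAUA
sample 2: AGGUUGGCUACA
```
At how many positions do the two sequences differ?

Mismatches (1-based): position 11: U→C.

1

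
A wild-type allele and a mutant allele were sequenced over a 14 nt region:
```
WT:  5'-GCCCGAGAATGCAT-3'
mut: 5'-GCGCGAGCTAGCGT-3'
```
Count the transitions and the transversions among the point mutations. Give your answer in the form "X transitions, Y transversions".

Transitions (purine↔purine or pyrimidine↔pyrimidine): 13 A→G.
Transversions (purine↔pyrimidine): 3 C→G, 8 A→C, 9 A→T, 10 T→A.

1 transition, 4 transversions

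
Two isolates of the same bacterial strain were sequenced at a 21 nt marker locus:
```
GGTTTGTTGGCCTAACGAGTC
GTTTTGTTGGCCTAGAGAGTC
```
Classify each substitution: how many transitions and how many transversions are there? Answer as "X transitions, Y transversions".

Mismatches (1-based):
base 2: G→T (purine→pyrimidine, transversion)
base 15: A→G (purine→purine, transition)
base 16: C→A (pyrimidine→purine, transversion)

1 transition, 2 transversions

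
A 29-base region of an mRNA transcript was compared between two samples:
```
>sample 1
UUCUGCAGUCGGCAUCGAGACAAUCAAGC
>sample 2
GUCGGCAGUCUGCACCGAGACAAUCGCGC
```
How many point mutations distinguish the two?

6

Mismatches (1-based): site 1: U→G; site 4: U→G; site 11: G→U; site 15: U→C; site 26: A→G; site 27: A→C.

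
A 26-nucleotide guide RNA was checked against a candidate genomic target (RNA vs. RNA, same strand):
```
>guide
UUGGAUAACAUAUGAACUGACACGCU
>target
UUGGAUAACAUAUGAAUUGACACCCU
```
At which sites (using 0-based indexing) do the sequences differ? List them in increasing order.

16, 23

Differences at site 16 (C→U), site 23 (G→C).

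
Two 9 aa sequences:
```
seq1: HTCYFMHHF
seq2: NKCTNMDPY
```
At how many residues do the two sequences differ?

7

Comparing position by position, 7 residues differ: 1 (H/N), 2 (T/K), 4 (Y/T), 5 (F/N), 7 (H/D), 8 (H/P), 9 (F/Y).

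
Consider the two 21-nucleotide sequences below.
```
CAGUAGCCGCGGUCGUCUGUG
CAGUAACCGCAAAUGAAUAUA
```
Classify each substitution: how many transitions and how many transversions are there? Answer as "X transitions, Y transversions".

Mismatches (1-based):
site 6: G→A (purine→purine, transition)
site 11: G→A (purine→purine, transition)
site 12: G→A (purine→purine, transition)
site 13: U→A (pyrimidine→purine, transversion)
site 14: C→U (pyrimidine→pyrimidine, transition)
site 16: U→A (pyrimidine→purine, transversion)
site 17: C→A (pyrimidine→purine, transversion)
site 19: G→A (purine→purine, transition)
site 21: G→A (purine→purine, transition)

6 transitions, 3 transversions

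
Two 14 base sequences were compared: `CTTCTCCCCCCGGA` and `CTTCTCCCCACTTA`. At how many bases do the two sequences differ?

3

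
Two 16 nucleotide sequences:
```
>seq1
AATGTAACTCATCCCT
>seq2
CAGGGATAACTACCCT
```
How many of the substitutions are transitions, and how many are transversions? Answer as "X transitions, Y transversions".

0 transitions, 8 transversions

Mismatches (1-based):
base 1: A→C (purine→pyrimidine, transversion)
base 3: T→G (pyrimidine→purine, transversion)
base 5: T→G (pyrimidine→purine, transversion)
base 7: A→T (purine→pyrimidine, transversion)
base 8: C→A (pyrimidine→purine, transversion)
base 9: T→A (pyrimidine→purine, transversion)
base 11: A→T (purine→pyrimidine, transversion)
base 12: T→A (pyrimidine→purine, transversion)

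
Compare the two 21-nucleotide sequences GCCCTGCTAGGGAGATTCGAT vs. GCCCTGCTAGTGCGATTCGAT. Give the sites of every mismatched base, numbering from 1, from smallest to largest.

11, 13

Scanning 1-based: 11: G/T; 13: A/C.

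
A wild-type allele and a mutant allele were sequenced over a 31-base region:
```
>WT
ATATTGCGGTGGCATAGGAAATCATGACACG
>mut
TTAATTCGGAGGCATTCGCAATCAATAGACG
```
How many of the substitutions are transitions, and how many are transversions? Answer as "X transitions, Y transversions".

Mismatches (1-based):
site 1: A→T (purine→pyrimidine, transversion)
site 4: T→A (pyrimidine→purine, transversion)
site 6: G→T (purine→pyrimidine, transversion)
site 10: T→A (pyrimidine→purine, transversion)
site 16: A→T (purine→pyrimidine, transversion)
site 17: G→C (purine→pyrimidine, transversion)
site 19: A→C (purine→pyrimidine, transversion)
site 25: T→A (pyrimidine→purine, transversion)
site 26: G→T (purine→pyrimidine, transversion)
site 28: C→G (pyrimidine→purine, transversion)

0 transitions, 10 transversions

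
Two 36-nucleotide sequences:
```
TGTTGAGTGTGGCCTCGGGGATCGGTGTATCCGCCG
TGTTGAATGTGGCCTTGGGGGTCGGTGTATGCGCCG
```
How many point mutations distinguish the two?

Comparing position by position, 4 sites differ: 7 (G/A), 16 (C/T), 21 (A/G), 31 (C/G).

4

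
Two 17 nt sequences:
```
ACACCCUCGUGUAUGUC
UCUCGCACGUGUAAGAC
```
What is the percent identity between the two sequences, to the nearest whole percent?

6 positions differ (1, 3, 5, 7, 14, 16), so 11 of 17 match: 11/17 = 64.71%.

65%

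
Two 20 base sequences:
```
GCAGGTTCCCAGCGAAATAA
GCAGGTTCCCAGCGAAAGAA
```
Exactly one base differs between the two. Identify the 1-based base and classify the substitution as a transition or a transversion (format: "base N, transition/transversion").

Base 18 changes T→G. T is a pyrimidine and G is a purine, so this is a transversion.

base 18, transversion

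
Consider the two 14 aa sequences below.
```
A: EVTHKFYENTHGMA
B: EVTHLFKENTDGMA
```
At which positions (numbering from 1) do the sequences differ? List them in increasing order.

Differences at position 5 (K→L), position 7 (Y→K), position 11 (H→D).

5, 7, 11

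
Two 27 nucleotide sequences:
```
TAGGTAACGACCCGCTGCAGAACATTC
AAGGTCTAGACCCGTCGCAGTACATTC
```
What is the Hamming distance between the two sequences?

7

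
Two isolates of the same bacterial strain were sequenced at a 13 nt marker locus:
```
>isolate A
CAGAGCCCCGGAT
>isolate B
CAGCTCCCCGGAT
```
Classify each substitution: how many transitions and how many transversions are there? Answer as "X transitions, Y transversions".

0 transitions, 2 transversions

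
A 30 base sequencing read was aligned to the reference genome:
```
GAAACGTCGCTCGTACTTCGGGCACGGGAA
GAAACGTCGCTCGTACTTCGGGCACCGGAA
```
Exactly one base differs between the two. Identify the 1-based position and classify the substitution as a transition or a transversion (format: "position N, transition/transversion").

position 26, transversion

The sequences differ only at position 26: G→C (purine→pyrimidine), a transversion.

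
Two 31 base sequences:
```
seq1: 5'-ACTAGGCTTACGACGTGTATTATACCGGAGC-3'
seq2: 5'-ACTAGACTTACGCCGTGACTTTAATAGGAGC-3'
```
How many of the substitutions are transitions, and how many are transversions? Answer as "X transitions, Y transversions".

2 transitions, 6 transversions

Mismatches (1-based):
site 6: G→A (purine→purine, transition)
site 13: A→C (purine→pyrimidine, transversion)
site 18: T→A (pyrimidine→purine, transversion)
site 19: A→C (purine→pyrimidine, transversion)
site 22: A→T (purine→pyrimidine, transversion)
site 23: T→A (pyrimidine→purine, transversion)
site 25: C→T (pyrimidine→pyrimidine, transition)
site 26: C→A (pyrimidine→purine, transversion)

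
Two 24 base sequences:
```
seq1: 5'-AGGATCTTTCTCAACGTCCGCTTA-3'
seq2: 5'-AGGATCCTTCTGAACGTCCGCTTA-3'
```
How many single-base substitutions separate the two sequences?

2

Mismatches (1-based): position 7: T→C; position 12: C→G.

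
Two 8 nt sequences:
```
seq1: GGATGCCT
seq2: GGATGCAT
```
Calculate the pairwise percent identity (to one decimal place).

1 position differs (7), so 7 of 8 match: 7/8 = 87.5%.

87.5%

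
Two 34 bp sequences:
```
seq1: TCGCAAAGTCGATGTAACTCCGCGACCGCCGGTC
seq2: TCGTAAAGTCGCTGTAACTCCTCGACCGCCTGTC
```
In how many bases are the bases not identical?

4

Mismatches (1-based): base 4: C→T; base 12: A→C; base 22: G→T; base 31: G→T.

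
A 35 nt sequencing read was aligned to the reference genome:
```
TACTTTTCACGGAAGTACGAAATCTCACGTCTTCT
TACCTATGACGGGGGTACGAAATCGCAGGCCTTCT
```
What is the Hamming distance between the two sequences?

Comparing position by position, 8 bases differ: 4 (T/C), 6 (T/A), 8 (C/G), 13 (A/G), 14 (A/G), 25 (T/G), 28 (C/G), 30 (T/C).

8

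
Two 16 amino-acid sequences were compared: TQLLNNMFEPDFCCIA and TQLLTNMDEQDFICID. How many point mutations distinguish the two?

The sequences differ at positions 5, 8, 10, 13, 16 (1-based) — 5 in total.

5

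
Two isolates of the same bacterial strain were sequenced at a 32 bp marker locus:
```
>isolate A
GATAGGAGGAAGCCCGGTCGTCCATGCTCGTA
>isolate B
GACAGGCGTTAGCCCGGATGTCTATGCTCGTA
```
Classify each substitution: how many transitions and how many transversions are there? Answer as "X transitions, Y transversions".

3 transitions, 4 transversions

Transitions (purine↔purine or pyrimidine↔pyrimidine): 3 T→C, 19 C→T, 23 C→T.
Transversions (purine↔pyrimidine): 7 A→C, 9 G→T, 10 A→T, 18 T→A.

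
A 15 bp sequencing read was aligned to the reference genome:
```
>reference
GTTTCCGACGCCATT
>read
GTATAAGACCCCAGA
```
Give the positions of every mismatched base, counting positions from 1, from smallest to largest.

3, 5, 6, 10, 14, 15

Scanning 1-based: 3: T/A; 5: C/A; 6: C/A; 10: G/C; 14: T/G; 15: T/A.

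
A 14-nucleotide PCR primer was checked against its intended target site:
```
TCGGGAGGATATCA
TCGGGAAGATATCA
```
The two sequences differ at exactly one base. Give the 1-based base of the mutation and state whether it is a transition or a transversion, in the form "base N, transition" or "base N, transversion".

Base 7 changes G→A. G is a purine and A is a purine, so this is a transition.

base 7, transition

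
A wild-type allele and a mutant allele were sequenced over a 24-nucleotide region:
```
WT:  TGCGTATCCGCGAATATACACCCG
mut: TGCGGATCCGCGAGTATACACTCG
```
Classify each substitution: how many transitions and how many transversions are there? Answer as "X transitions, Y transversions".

Transitions (purine↔purine or pyrimidine↔pyrimidine): 14 A→G, 22 C→T.
Transversions (purine↔pyrimidine): 5 T→G.

2 transitions, 1 transversion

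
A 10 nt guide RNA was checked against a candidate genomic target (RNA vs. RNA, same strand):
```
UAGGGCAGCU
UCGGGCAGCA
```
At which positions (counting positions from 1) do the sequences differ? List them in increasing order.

Differences at position 2 (A→C), position 10 (U→A).

2, 10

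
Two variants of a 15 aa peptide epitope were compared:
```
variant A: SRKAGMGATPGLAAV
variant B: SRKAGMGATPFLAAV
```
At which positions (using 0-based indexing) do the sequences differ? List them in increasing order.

Scanning 0-based: 10: G/F.

10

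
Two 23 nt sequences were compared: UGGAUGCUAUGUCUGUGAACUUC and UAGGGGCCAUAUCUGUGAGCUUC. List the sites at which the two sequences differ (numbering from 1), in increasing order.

Scanning 1-based: 2: G/A; 4: A/G; 5: U/G; 8: U/C; 11: G/A; 19: A/G.

2, 4, 5, 8, 11, 19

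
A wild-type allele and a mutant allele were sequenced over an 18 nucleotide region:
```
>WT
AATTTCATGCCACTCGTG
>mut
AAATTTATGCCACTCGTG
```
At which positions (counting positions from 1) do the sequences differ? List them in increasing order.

3, 6

Scanning 1-based: 3: T/A; 6: C/T.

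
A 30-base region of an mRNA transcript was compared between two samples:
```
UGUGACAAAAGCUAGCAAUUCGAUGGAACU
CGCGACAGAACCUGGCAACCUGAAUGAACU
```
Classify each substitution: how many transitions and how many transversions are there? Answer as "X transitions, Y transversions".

7 transitions, 3 transversions

Mismatches (1-based):
position 1: U→C (pyrimidine→pyrimidine, transition)
position 3: U→C (pyrimidine→pyrimidine, transition)
position 8: A→G (purine→purine, transition)
position 11: G→C (purine→pyrimidine, transversion)
position 14: A→G (purine→purine, transition)
position 19: U→C (pyrimidine→pyrimidine, transition)
position 20: U→C (pyrimidine→pyrimidine, transition)
position 21: C→U (pyrimidine→pyrimidine, transition)
position 24: U→A (pyrimidine→purine, transversion)
position 25: G→U (purine→pyrimidine, transversion)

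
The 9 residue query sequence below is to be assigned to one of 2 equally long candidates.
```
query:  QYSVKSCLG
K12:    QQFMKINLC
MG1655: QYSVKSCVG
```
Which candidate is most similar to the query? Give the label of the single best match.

MG1655

Hamming distances to query — K12: 6; MG1655: 1.
Smallest is MG1655 with 1 mismatch.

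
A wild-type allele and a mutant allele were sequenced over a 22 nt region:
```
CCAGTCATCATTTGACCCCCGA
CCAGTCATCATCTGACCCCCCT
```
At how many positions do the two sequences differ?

3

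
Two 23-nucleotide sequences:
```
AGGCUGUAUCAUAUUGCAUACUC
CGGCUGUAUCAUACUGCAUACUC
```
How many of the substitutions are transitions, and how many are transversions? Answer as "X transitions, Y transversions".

1 transition, 1 transversion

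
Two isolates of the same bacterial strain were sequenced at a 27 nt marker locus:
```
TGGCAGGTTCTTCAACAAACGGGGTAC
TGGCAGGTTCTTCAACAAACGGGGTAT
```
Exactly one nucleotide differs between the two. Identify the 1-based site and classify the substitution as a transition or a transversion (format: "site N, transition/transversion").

site 27, transition

Site 27 changes C→T. C is a pyrimidine and T is a pyrimidine, so this is a transition.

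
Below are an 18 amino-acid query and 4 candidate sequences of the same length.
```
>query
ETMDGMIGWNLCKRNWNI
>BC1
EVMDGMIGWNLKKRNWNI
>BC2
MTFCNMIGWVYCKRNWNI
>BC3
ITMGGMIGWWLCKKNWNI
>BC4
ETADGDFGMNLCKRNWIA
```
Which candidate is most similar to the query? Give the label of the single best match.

BC1

BC1 differs at 2 positions; BC2 differs at 6 positions; BC3 differs at 4 positions; BC4 differs at 6 positions. The closest is BC1.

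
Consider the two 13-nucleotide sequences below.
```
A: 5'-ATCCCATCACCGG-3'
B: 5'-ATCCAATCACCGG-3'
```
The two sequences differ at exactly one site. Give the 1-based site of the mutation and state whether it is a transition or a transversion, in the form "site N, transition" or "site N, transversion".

The sequences differ only at site 5: C→A (pyrimidine→purine), a transversion.

site 5, transversion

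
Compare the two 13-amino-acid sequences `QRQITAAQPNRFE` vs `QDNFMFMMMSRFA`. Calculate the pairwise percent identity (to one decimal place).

23.1%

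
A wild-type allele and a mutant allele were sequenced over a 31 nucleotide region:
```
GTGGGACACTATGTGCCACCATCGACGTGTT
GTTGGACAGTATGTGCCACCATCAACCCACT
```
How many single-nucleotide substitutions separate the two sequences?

7

Mismatches (1-based): position 3: G→T; position 9: C→G; position 24: G→A; position 27: G→C; position 28: T→C; position 29: G→A; position 30: T→C.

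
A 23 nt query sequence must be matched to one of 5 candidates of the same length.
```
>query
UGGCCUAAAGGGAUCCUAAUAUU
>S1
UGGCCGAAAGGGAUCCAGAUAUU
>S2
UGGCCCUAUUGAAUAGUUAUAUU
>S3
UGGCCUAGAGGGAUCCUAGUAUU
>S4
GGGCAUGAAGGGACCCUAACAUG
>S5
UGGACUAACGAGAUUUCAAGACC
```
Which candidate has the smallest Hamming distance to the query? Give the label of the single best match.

Hamming distances to query — S1: 3; S2: 8; S3: 2; S4: 6; S5: 9.
Smallest is S3 with 2 mismatches.

S3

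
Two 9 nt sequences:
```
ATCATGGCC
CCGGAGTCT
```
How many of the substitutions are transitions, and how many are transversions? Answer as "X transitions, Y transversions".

3 transitions, 4 transversions

Transitions (purine↔purine or pyrimidine↔pyrimidine): 2 T→C, 4 A→G, 9 C→T.
Transversions (purine↔pyrimidine): 1 A→C, 3 C→G, 5 T→A, 7 G→T.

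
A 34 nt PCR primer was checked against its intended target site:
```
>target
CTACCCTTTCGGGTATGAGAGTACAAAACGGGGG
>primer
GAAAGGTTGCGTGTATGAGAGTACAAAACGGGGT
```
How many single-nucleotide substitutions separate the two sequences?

8

Comparing position by position, 8 sites differ: 1 (C/G), 2 (T/A), 4 (C/A), 5 (C/G), 6 (C/G), 9 (T/G), 12 (G/T), 34 (G/T).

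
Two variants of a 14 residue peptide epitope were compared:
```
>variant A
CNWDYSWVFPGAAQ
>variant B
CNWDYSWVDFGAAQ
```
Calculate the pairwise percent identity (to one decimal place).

2 positions differ (9, 10), so 12 of 14 match: 12/14 = 85.71%.

85.7%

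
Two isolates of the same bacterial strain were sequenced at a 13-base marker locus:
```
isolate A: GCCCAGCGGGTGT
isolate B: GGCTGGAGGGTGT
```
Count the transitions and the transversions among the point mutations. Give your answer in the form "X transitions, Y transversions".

2 transitions, 2 transversions

Transitions (purine↔purine or pyrimidine↔pyrimidine): 4 C→T, 5 A→G.
Transversions (purine↔pyrimidine): 2 C→G, 7 C→A.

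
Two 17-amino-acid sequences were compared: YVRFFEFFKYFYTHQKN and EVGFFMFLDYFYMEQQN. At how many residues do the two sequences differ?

8

Comparing position by position, 8 residues differ: 1 (Y/E), 3 (R/G), 6 (E/M), 8 (F/L), 9 (K/D), 13 (T/M), 14 (H/E), 16 (K/Q).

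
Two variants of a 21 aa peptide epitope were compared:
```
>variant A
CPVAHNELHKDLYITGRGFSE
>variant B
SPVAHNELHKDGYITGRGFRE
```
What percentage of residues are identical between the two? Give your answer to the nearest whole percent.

86%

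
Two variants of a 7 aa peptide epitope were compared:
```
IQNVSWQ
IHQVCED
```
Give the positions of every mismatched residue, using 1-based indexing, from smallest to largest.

2, 3, 5, 6, 7

Scanning 1-based: 2: Q/H; 3: N/Q; 5: S/C; 6: W/E; 7: Q/D.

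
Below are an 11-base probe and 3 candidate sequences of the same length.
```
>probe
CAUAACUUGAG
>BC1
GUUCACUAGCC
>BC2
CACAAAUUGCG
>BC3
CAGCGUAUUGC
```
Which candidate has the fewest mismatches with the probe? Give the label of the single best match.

BC2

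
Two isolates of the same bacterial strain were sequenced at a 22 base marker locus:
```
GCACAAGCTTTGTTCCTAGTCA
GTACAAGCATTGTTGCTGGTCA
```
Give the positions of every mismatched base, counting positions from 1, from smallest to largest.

2, 9, 15, 18

Differences at position 2 (C→T), position 9 (T→A), position 15 (C→G), position 18 (A→G).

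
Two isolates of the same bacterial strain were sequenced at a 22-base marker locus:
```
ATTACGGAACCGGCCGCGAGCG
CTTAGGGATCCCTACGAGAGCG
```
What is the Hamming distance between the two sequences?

Mismatches (1-based): position 1: A→C; position 5: C→G; position 9: A→T; position 12: G→C; position 13: G→T; position 14: C→A; position 17: C→A.

7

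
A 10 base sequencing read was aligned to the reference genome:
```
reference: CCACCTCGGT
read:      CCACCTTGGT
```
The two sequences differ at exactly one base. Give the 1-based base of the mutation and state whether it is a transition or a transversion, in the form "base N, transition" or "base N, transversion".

The sequences differ only at base 7: C→T (pyrimidine→pyrimidine), a transition.

base 7, transition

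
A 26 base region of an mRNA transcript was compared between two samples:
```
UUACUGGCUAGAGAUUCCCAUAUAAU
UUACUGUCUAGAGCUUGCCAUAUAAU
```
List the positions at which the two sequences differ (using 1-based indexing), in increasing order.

7, 14, 17

Scanning 1-based: 7: G/U; 14: A/C; 17: C/G.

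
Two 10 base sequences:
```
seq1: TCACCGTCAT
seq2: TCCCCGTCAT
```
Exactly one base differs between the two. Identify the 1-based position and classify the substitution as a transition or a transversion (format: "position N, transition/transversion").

position 3, transversion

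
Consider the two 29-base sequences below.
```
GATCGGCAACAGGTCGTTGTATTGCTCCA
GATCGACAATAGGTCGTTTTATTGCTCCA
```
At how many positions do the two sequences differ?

3

The sequences differ at positions 6, 10, 19 (1-based) — 3 in total.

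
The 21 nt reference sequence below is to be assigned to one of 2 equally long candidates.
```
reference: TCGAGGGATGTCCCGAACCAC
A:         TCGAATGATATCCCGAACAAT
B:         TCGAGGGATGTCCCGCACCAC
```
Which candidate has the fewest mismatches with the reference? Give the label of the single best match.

B

Hamming distances to reference — A: 5; B: 1.
Smallest is B with 1 mismatch.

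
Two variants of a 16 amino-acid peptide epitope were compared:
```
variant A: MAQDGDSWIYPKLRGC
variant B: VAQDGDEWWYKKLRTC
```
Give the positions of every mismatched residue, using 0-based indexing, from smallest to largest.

0, 6, 8, 10, 14

Scanning 0-based: 0: M/V; 6: S/E; 8: I/W; 10: P/K; 14: G/T.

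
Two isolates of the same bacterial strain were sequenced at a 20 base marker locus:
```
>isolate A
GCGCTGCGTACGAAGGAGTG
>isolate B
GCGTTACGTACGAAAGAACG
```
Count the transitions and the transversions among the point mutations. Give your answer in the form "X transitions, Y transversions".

Transitions (purine↔purine or pyrimidine↔pyrimidine): 4 C→T, 6 G→A, 15 G→A, 18 G→A, 19 T→C.
Transversions (purine↔pyrimidine): none.

5 transitions, 0 transversions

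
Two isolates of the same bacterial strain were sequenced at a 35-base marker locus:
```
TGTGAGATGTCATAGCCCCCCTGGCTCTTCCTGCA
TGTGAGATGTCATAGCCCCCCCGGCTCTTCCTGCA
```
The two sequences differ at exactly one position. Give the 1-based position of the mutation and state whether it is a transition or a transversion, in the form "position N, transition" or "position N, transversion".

The sequences differ only at position 22: T→C (pyrimidine→pyrimidine), a transition.

position 22, transition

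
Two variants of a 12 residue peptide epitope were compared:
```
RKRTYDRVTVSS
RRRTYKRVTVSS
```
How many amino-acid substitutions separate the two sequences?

2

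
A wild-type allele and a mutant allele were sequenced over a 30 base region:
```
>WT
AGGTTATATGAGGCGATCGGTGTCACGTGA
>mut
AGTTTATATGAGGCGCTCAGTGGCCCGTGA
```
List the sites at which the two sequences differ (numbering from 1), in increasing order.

3, 16, 19, 23, 25

Differences at site 3 (G→T), site 16 (A→C), site 19 (G→A), site 23 (T→G), site 25 (A→C).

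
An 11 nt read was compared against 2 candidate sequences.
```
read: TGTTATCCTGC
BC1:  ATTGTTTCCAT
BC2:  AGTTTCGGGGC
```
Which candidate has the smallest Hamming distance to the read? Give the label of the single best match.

BC1 differs at 8 sites; BC2 differs at 6 sites. The closest is BC2.

BC2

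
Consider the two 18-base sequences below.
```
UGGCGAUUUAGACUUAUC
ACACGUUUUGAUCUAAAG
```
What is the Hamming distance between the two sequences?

Comparing position by position, 10 bases differ: 1 (U/A), 2 (G/C), 3 (G/A), 6 (A/U), 10 (A/G), 11 (G/A), 12 (A/U), 15 (U/A), 17 (U/A), 18 (C/G).

10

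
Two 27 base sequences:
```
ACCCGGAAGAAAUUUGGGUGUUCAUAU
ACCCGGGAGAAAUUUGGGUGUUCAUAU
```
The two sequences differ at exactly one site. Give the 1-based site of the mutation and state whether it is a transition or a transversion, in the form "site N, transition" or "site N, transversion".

site 7, transition

Site 7 changes A→G. A is a purine and G is a purine, so this is a transition.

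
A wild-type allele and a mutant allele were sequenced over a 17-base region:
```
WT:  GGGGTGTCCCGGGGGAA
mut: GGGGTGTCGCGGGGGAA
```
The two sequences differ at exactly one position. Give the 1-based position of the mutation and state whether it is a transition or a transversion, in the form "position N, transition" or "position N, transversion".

Position 9 changes C→G. C is a pyrimidine and G is a purine, so this is a transversion.

position 9, transversion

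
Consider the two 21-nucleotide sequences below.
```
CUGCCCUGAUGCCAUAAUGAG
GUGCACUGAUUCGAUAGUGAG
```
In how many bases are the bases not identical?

Comparing position by position, 5 bases differ: 1 (C/G), 5 (C/A), 11 (G/U), 13 (C/G), 17 (A/G).

5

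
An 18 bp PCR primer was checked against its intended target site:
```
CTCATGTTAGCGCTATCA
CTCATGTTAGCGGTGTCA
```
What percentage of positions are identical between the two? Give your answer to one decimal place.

Mismatches at positions 13, 15 (1-based): 2 of 18.
Identical positions: 16/18 = 88.89% → 88.9%.

88.9%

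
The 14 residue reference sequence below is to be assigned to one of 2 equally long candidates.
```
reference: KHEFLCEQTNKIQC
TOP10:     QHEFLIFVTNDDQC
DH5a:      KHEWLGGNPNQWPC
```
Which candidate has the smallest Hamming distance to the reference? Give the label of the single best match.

TOP10 differs at 6 residues; DH5a differs at 8 residues. The closest is TOP10.

TOP10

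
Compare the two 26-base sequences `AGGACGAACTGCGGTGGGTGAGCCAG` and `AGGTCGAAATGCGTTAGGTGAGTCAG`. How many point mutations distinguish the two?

5

Mismatches (1-based): base 4: A→T; base 9: C→A; base 14: G→T; base 16: G→A; base 23: C→T.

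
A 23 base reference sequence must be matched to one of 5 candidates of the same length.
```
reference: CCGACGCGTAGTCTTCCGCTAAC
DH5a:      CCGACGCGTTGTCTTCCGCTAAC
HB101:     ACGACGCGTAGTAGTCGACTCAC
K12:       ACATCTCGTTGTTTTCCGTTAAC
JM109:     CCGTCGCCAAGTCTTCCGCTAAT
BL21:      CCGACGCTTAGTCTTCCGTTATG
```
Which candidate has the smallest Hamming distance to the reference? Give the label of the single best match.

DH5a differs at 1 position; HB101 differs at 6 positions; K12 differs at 7 positions; JM109 differs at 4 positions; BL21 differs at 4 positions. The closest is DH5a.

DH5a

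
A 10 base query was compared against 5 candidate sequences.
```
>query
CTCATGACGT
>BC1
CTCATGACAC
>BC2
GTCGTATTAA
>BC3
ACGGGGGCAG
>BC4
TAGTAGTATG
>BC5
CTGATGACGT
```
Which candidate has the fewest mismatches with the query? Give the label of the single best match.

BC5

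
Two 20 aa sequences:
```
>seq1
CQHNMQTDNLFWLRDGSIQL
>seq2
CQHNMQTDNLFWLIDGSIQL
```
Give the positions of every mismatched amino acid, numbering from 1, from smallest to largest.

14

Differences at position 14 (R→I).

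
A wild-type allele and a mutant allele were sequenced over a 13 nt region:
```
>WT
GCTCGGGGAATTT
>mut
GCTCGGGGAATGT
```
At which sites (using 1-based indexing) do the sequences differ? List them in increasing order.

12

Differences at site 12 (T→G).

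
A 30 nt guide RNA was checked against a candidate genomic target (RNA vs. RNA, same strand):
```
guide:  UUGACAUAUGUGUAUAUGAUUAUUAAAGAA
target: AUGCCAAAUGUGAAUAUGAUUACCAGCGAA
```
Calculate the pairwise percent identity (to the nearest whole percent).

Mismatches at positions 1, 4, 7, 13, 23, 24, 26, 27 (1-based): 8 of 30.
Identical positions: 22/30 = 73.33% → 73%.

73%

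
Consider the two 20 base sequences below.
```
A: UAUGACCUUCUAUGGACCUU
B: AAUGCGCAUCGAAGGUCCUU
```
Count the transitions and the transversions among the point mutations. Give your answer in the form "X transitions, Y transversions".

Transitions (purine↔purine or pyrimidine↔pyrimidine): none.
Transversions (purine↔pyrimidine): 1 U→A, 5 A→C, 6 C→G, 8 U→A, 11 U→G, 13 U→A, 16 A→U.

0 transitions, 7 transversions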